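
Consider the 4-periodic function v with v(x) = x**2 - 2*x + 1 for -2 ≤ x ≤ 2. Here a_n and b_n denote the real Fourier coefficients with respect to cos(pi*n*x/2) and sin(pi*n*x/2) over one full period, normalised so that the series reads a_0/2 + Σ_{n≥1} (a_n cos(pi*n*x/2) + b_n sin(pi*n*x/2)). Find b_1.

b_1 = 1/2 ∫_{-2}^{2} v(x) sin(pi*x/2) dx.
Integrating by parts twice (tabular method), an antiderivative of (x**2 - 2*x + 1) sin(pi*x/2) is -2*x**2*cos(pi*x/2)/pi + 8*x*sin(pi*x/2)/pi**2 + 4*x*cos(pi*x/2)/pi - 8*sin(pi*x/2)/pi**2 - 2*cos(pi*x/2)/pi + 16*cos(pi*x/2)/pi**3; evaluating from -2 to 2: ∫_{-2}^{2} (x**2 - 2*x + 1) sin(pi*x/2) dx = (-16/pi**3 + 2/pi) - (-16/pi**3 + 18/pi) = -16/pi.
Hence b_1 = (1/2)·(-16/pi) = -8/pi.

-8/pi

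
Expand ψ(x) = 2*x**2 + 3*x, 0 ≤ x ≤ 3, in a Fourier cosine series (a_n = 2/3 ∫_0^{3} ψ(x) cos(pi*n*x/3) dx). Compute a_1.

a_1 = 2/3 ∫_0^{3} (2*x**2 + 3*x) cos(pi*x/3) dx.
Integrating by parts twice (tabular method), an antiderivative of (2*x**2 + 3*x) cos(pi*x/3) is 6*x**2*sin(pi*x/3)/pi + 9*x*sin(pi*x/3)/pi + 36*x*cos(pi*x/3)/pi**2 - 108*sin(pi*x/3)/pi**3 + 27*cos(pi*x/3)/pi**2; evaluating from 0 to 3: ∫_{0}^{3} (2*x**2 + 3*x) cos(pi*x/3) dx = (-135/pi**2) - (27/pi**2) = -162/pi**2.
Hence a_1 = (2/3)·(-162/pi**2) = -108/pi**2.

-108/pi**2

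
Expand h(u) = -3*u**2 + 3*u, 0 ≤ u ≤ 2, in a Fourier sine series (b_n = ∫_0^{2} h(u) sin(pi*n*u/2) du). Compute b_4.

b_4 = ∫_0^{2} (-3*u**2 + 3*u) sin(2*pi*u) du.
Integrating by parts twice (tabular method), an antiderivative of (-3*u**2 + 3*u) sin(2*pi*u) is 3*u**2*cos(2*pi*u)/(2*pi) - 3*u*sin(2*pi*u)/(2*pi**2) - 3*u*cos(2*pi*u)/(2*pi) + 3*sin(2*pi*u)/(4*pi**2) - 3*cos(2*pi*u)/(4*pi**3); evaluating from 0 to 2: ∫_{0}^{2} (-3*u**2 + 3*u) sin(2*pi*u) du = (-3/(4*pi**3) + 3/pi) - (-3/(4*pi**3)) = 3/pi.
Hence b_4 = 3/pi.

3/pi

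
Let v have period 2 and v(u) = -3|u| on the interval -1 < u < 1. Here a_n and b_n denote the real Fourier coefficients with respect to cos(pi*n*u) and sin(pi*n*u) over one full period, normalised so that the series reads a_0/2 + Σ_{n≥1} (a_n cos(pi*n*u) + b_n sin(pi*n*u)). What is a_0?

-3

a_0 = ∫_{-1}^{1} v(u) du = -3.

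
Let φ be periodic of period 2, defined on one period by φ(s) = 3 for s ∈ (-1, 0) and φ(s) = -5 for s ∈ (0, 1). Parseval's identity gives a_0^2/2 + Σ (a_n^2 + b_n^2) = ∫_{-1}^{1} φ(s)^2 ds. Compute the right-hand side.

34

∫_{-1}^{1} φ(s)^2 ds = 34.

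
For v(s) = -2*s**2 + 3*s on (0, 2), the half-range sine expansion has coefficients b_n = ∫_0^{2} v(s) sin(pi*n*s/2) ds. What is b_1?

-4/pi + 64/pi**3

b_1 = ∫_0^{2} (-2*s**2 + 3*s) sin(pi*s/2) ds.
Integrating by parts twice (tabular method), an antiderivative of (-2*s**2 + 3*s) sin(pi*s/2) is 4*s**2*cos(pi*s/2)/pi - 16*s*sin(pi*s/2)/pi**2 - 6*s*cos(pi*s/2)/pi + 12*sin(pi*s/2)/pi**2 - 32*cos(pi*s/2)/pi**3; evaluating from 0 to 2: ∫_{0}^{2} (-2*s**2 + 3*s) sin(pi*s/2) ds = (-4/pi + 32/pi**3) - (-32/pi**3) = -4/pi + 64/pi**3.
Hence b_1 = -4/pi + 64/pi**3.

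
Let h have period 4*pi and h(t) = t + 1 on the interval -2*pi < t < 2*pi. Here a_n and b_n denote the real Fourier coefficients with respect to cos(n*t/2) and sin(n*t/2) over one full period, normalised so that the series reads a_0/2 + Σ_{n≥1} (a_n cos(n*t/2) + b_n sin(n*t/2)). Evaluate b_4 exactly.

-1

b_4 = (1/(2*pi)) ∫_{-2*pi}^{2*pi} h(t) sin(2*t) dt.
Integrating by parts (boundary term plus one more integral), an antiderivative of (t + 1) sin(2*t) is -t*cos(2*t)/2 + sin(2*t)/4 - cos(2*t)/2; evaluating from -2*pi to 2*pi: ∫_{-2*pi}^{2*pi} (t + 1) sin(2*t) dt = (-pi - 1/2) - (-1/2 + pi) = -2*pi.
Hence b_4 = (1/(2*pi))·(-2*pi) = -1.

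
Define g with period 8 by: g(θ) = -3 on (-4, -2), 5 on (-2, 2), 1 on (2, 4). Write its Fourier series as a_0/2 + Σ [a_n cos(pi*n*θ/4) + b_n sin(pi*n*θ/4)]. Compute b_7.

4/(7*pi)

b_7 = 1/4 ∫_{-4}^{4} g(θ) sin(7*pi*θ/4) dθ.
Split the integral at the breakpoints.
Directly, an antiderivative of (-3) sin(7*pi*θ/4) is 12*cos(7*pi*θ/4)/(7*pi); evaluating from -4 to -2: ∫_{-4}^{-2} (-3) sin(7*pi*θ/4) dθ = (0) - (-12/(7*pi)) = 12/(7*pi).
Directly, an antiderivative of (5) sin(7*pi*θ/4) is -20*cos(7*pi*θ/4)/(7*pi); evaluating from -2 to 2: ∫_{-2}^{2} (5) sin(7*pi*θ/4) dθ = (0) - (0) = 0.
Directly, an antiderivative of (1) sin(7*pi*θ/4) is -4*cos(7*pi*θ/4)/(7*pi); evaluating from 2 to 4: ∫_{2}^{4} (1) sin(7*pi*θ/4) dθ = (4/(7*pi)) - (0) = 4/(7*pi).
Summing the pieces and multiplying by (1/4) gives b_7 = 4/(7*pi).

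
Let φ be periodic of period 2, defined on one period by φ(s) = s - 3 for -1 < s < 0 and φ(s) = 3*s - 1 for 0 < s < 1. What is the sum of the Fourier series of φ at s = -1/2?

φ is continuous at s = -1/2 with value -7/2, so the series converges to -7/2 there.

-7/2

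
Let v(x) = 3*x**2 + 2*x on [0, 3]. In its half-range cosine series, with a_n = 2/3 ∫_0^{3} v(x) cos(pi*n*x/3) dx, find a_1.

-132/pi**2

a_1 = 2/3 ∫_0^{3} (3*x**2 + 2*x) cos(pi*x/3) dx.
Integrating by parts twice (tabular method), an antiderivative of (3*x**2 + 2*x) cos(pi*x/3) is 9*x**2*sin(pi*x/3)/pi + 6*x*sin(pi*x/3)/pi + 54*x*cos(pi*x/3)/pi**2 - 162*sin(pi*x/3)/pi**3 + 18*cos(pi*x/3)/pi**2; evaluating from 0 to 3: ∫_{0}^{3} (3*x**2 + 2*x) cos(pi*x/3) dx = (-180/pi**2) - (18/pi**2) = -198/pi**2.
Hence a_1 = (2/3)·(-198/pi**2) = -132/pi**2.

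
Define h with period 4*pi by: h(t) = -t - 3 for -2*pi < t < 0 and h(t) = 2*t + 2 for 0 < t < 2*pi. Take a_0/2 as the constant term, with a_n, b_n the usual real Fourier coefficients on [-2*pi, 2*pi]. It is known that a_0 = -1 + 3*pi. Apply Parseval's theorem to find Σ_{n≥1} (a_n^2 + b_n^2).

25/2 + 5*pi + 13*pi**2/6

Parseval: a_0^2/2 + Σ_{n≥1} (a_n^2+b_n^2) = (1/(2*pi)) ∫_{-2*pi}^{2*pi} h(t)^2 dt = 2*pi + 13 + 20*pi**2/3.
Subtract a_0^2/2 = (1 - 3*pi)**2/2: Σ (a_n^2+b_n^2) = 25/2 + 5*pi + 13*pi**2/6.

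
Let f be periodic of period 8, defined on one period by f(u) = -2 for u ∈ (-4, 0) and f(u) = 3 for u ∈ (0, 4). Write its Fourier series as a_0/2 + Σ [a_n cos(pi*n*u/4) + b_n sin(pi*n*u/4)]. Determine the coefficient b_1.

b_1 = 1/4 ∫_{-4}^{4} f(u) sin(pi*u/4) du.
Split the integral at the breakpoints.
Directly, an antiderivative of (-2) sin(pi*u/4) is 8*cos(pi*u/4)/pi; evaluating from -4 to 0: ∫_{-4}^{0} (-2) sin(pi*u/4) du = (8/pi) - (-8/pi) = 16/pi.
Directly, an antiderivative of (3) sin(pi*u/4) is -12*cos(pi*u/4)/pi; evaluating from 0 to 4: ∫_{0}^{4} (3) sin(pi*u/4) du = (12/pi) - (-12/pi) = 24/pi.
Summing the pieces and multiplying by (1/4) gives b_1 = 10/pi.

10/pi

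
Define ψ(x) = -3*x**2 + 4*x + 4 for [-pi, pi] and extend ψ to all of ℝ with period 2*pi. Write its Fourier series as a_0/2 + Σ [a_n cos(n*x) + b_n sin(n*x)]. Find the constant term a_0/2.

a_0 = 1/pi ∫_{-pi}^{pi} ψ(x) dx = 1/pi · (2*pi*(4 - pi**2)) = 8 - 2*pi**2.
So the constant term a_0/2 = 4 - pi**2.

4 - pi**2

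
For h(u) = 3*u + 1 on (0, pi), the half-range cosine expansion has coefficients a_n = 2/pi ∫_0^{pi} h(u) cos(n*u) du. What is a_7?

-12/(49*pi)

a_7 = 2/pi ∫_0^{pi} (3*u + 1) cos(7*u) du.
Integrating by parts (boundary term plus one more integral), an antiderivative of (3*u + 1) cos(7*u) is 3*u*sin(7*u)/7 + sin(7*u)/7 + 3*cos(7*u)/49; evaluating from 0 to pi: ∫_{0}^{pi} (3*u + 1) cos(7*u) du = (-3/49) - (3/49) = -6/49.
Hence a_7 = (2/pi)·(-6/49) = -12/(49*pi).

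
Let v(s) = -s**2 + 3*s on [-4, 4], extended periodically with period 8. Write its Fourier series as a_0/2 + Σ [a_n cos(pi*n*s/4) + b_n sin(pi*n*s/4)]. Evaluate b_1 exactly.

b_1 = 1/4 ∫_{-4}^{4} v(s) sin(pi*s/4) ds.
Integrating by parts twice (tabular method), an antiderivative of (-s**2 + 3*s) sin(pi*s/4) is 4*s**2*cos(pi*s/4)/pi - 32*s*sin(pi*s/4)/pi**2 - 12*s*cos(pi*s/4)/pi + 48*sin(pi*s/4)/pi**2 - 128*cos(pi*s/4)/pi**3; evaluating from -4 to 4: ∫_{-4}^{4} (-s**2 + 3*s) sin(pi*s/4) ds = (-16/pi + 128/pi**3) - (-112/pi + 128/pi**3) = 96/pi.
Hence b_1 = (1/4)·(96/pi) = 24/pi.

24/pi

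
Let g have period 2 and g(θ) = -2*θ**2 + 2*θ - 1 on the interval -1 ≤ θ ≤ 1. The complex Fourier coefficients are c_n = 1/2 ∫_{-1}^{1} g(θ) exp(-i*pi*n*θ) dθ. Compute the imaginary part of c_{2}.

1/pi

Since g is real-valued, Im(c_{2}) = -1/2 ∫_{-1}^{1} g(θ) sin(2*pi*θ) dθ = -b_{2}/2.
Integrating by parts twice (tabular method), an antiderivative of (-2*θ**2 + 2*θ - 1) sin(2*pi*θ) is θ**2*cos(2*pi*θ)/pi - θ*sin(2*pi*θ)/pi**2 - θ*cos(2*pi*θ)/pi + sin(2*pi*θ)/(2*pi**2) - cos(2*pi*θ)/(2*pi**3) + cos(2*pi*θ)/(2*pi); evaluating from -1 to 1: ∫_{-1}^{1} (-2*θ**2 + 2*θ - 1) sin(2*pi*θ) dθ = ((-1 + pi**2)/(2*pi**3)) - ((-1 + 5*pi**2)/(2*pi**3)) = -2/pi.
Hence Im(c_{2}) = (-1/2)·(-2/pi) = 1/pi.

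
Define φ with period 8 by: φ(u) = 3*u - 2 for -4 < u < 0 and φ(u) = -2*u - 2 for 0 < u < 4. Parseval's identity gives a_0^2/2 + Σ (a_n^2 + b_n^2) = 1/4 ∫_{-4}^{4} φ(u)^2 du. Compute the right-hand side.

352/3

1/4 ∫_{-4}^{4} φ(u)^2 du = 1/4 · (1408/3) = 352/3.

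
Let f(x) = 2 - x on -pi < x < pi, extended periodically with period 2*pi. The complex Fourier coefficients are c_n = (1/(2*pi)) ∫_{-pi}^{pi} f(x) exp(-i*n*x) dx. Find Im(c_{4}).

-1/4

Since f is real-valued, Im(c_{4}) = -(1/(2*pi)) ∫_{-pi}^{pi} f(x) sin(4*x) dx = -b_{4}/2.
Integrating by parts (boundary term plus one more integral), an antiderivative of (2 - x) sin(4*x) is x*cos(4*x)/4 - sin(4*x)/16 - cos(4*x)/2; evaluating from -pi to pi: ∫_{-pi}^{pi} (2 - x) sin(4*x) dx = (-1/2 + pi/4) - (-pi/4 - 1/2) = pi/2.
Hence Im(c_{4}) = (-1/(2*pi))·(pi/2) = -1/4.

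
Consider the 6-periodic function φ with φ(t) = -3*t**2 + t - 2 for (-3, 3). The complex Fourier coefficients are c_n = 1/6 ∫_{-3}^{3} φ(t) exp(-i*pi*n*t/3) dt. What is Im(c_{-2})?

Since φ is real-valued, Im(c_{-2}) = -1/6 ∫_{-3}^{3} φ(t) sin(-2*pi*t/3) dt = b_{2}/2.
Integrating by parts twice (tabular method), an antiderivative of (-3*t**2 + t - 2) sin(-2*pi*t/3) is -9*t**2*cos(2*pi*t/3)/(2*pi) + 27*t*sin(2*pi*t/3)/(2*pi**2) + 3*t*cos(2*pi*t/3)/(2*pi) - 9*sin(2*pi*t/3)/(4*pi**2) - 3*cos(2*pi*t/3)/pi + 81*cos(2*pi*t/3)/(4*pi**3); evaluating from -3 to 3: ∫_{-3}^{3} (-3*t**2 + t - 2) sin(-2*pi*t/3) dt = (-39/pi + 81/(4*pi**3)) - (-48/pi + 81/(4*pi**3)) = 9/pi.
Hence Im(c_{-2}) = (-1/6)·(9/pi) = -3/(2*pi).

-3/(2*pi)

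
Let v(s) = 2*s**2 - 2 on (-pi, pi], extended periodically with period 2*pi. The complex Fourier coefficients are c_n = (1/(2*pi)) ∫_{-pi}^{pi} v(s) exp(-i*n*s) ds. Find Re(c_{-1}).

Since v is real-valued, Re(c_{-1}) = (1/(2*pi)) ∫_{-pi}^{pi} v(s) cos(-s) ds = a_{1}/2.
v is even and cos(-s) is even, so the integrand is even: ∫_{-pi}^{pi} v(s) cos(-s) ds = 2∫_0^{pi} v(s) cos(-s) ds.
Integrating by parts twice (tabular method), an antiderivative of (2*s**2 - 2) cos(-s) is 2*s**2*sin(s) + 4*s*cos(s) - 6*sin(s); evaluating from 0 to pi: ∫_{0}^{pi} (2*s**2 - 2) cos(-s) ds = (-4*pi) - (0) = -4*pi.
So ∫_{-pi}^{pi} v(s) cos(-s) ds = -8*pi.
Hence Re(c_{-1}) = (1/(2*pi))·(-8*pi) = -4.

-4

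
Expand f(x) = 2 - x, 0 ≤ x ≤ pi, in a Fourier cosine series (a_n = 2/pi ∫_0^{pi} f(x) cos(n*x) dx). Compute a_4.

0

a_4 = 2/pi ∫_0^{pi} (2 - x) cos(4*x) dx.
Integrating by parts (boundary term plus one more integral), an antiderivative of (2 - x) cos(4*x) is -x*sin(4*x)/4 + sin(4*x)/2 - cos(4*x)/16; evaluating from 0 to pi: ∫_{0}^{pi} (2 - x) cos(4*x) dx = (-1/16) - (-1/16) = 0.
Hence a_4 = (2/pi)·(0) = 0.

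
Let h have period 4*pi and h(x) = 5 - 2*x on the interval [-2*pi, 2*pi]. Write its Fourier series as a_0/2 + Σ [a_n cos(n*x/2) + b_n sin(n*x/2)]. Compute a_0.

10

a_0 = (1/(2*pi)) ∫_{-2*pi}^{2*pi} h(x) dx = (1/(2*pi)) · (20*pi) = 10.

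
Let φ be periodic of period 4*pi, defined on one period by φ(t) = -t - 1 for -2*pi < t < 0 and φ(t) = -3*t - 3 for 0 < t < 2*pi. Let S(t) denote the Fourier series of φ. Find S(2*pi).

-2*pi - 2

t = 2*pi differs from t = -2*pi by 1 full period(s), and the series is 4*pi-periodic.
At t = -2*pi the one-sided limits are φ(-2*pi^-) = -6*pi - 3 and φ(-2*pi^+) = -1 + 2*pi.
By Dirichlet's theorem the series converges to their average, [(-6*pi - 3) + (-1 + 2*pi)]/2 = -2*pi - 2.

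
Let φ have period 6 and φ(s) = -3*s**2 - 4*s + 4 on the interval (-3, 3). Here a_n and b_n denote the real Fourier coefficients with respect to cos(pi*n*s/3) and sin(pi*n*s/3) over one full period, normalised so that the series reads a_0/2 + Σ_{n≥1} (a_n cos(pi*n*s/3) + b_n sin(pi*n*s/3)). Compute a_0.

a_0 = 1/3 ∫_{-3}^{3} φ(s) ds = 1/3 · (-30) = -10.

-10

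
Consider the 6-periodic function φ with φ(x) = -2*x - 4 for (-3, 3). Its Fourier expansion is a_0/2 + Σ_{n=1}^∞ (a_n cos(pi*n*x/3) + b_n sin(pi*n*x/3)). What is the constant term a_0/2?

-4

a_0 = 1/3 ∫_{-3}^{3} φ(x) dx = 1/3 · (-24) = -8.
So the constant term a_0/2 = -4.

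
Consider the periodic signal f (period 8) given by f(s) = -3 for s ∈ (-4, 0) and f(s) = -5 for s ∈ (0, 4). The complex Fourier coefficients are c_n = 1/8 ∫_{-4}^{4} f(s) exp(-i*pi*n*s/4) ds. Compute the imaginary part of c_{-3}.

-2/(3*pi)

Since f is real-valued, Im(c_{-3}) = -1/8 ∫_{-4}^{4} f(s) sin(-3*pi*s/4) ds = b_{3}/2.
Split the integral at the breakpoints.
Directly, an antiderivative of (-3) sin(-3*pi*s/4) is -4*cos(3*pi*s/4)/pi; evaluating from -4 to 0: ∫_{-4}^{0} (-3) sin(-3*pi*s/4) ds = (-4/pi) - (4/pi) = -8/pi.
Directly, an antiderivative of (-5) sin(-3*pi*s/4) is -20*cos(3*pi*s/4)/(3*pi); evaluating from 0 to 4: ∫_{0}^{4} (-5) sin(-3*pi*s/4) ds = (20/(3*pi)) - (-20/(3*pi)) = 40/(3*pi).
So ∫_{-4}^{4} f(s) sin(-3*pi*s/4) ds = 16/(3*pi).
Hence Im(c_{-3}) = (-1/8)·(16/(3*pi)) = -2/(3*pi).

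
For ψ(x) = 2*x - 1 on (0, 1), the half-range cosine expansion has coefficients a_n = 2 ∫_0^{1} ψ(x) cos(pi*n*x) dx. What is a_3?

-8/(9*pi**2)

a_3 = 2 ∫_0^{1} (2*x - 1) cos(3*pi*x) dx.
Integrating by parts (boundary term plus one more integral), an antiderivative of (2*x - 1) cos(3*pi*x) is 2*x*sin(3*pi*x)/(3*pi) - sin(3*pi*x)/(3*pi) + 2*cos(3*pi*x)/(9*pi**2); evaluating from 0 to 1: ∫_{0}^{1} (2*x - 1) cos(3*pi*x) dx = (-2/(9*pi**2)) - (2/(9*pi**2)) = -4/(9*pi**2).
Hence a_3 = 2·(-4/(9*pi**2)) = -8/(9*pi**2).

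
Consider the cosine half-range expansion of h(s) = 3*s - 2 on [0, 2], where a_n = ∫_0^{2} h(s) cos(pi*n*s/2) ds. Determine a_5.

a_5 = ∫_0^{2} (3*s - 2) cos(5*pi*s/2) ds.
Integrating by parts (boundary term plus one more integral), an antiderivative of (3*s - 2) cos(5*pi*s/2) is 6*s*sin(5*pi*s/2)/(5*pi) - 4*sin(5*pi*s/2)/(5*pi) + 12*cos(5*pi*s/2)/(25*pi**2); evaluating from 0 to 2: ∫_{0}^{2} (3*s - 2) cos(5*pi*s/2) ds = (-12/(25*pi**2)) - (12/(25*pi**2)) = -24/(25*pi**2).
Hence a_5 = -24/(25*pi**2).

-24/(25*pi**2)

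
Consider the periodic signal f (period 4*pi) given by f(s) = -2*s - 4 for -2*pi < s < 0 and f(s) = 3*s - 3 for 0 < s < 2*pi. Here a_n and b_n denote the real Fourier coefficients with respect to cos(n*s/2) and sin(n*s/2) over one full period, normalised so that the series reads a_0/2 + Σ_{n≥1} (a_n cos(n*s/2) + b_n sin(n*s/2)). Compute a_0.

a_0 = (1/(2*pi)) ∫_{-2*pi}^{2*pi} f(s) ds = (1/(2*pi)) · (2*pi*(-7 + 5*pi)) = -7 + 5*pi.

-7 + 5*pi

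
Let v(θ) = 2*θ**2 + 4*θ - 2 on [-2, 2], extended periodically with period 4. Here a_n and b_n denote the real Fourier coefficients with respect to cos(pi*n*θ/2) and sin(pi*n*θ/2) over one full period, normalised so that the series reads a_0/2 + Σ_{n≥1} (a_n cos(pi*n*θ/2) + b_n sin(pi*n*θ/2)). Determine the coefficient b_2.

-8/pi

b_2 = 1/2 ∫_{-2}^{2} v(θ) sin(pi*θ) dθ.
Integrating by parts twice (tabular method), an antiderivative of (2*θ**2 + 4*θ - 2) sin(pi*θ) is -2*θ**2*cos(pi*θ)/pi + 4*θ*sin(pi*θ)/pi**2 - 4*θ*cos(pi*θ)/pi + 4*sin(pi*θ)/pi**2 + 4*cos(pi*θ)/pi**3 + 2*cos(pi*θ)/pi; evaluating from -2 to 2: ∫_{-2}^{2} (2*θ**2 + 4*θ - 2) sin(pi*θ) dθ = (-14/pi + 4/pi**3) - (4/pi**3 + 2/pi) = -16/pi.
Hence b_2 = (1/2)·(-16/pi) = -8/pi.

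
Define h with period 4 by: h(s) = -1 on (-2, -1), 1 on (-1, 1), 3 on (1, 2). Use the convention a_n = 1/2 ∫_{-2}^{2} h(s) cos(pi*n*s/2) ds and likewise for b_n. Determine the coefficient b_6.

b_6 = 1/2 ∫_{-2}^{2} h(s) sin(3*pi*s) ds.
Split the integral at the breakpoints.
Directly, an antiderivative of (-1) sin(3*pi*s) is cos(3*pi*s)/(3*pi); evaluating from -2 to -1: ∫_{-2}^{-1} (-1) sin(3*pi*s) ds = (-1/(3*pi)) - (1/(3*pi)) = -2/(3*pi).
Directly, an antiderivative of (1) sin(3*pi*s) is -cos(3*pi*s)/(3*pi); evaluating from -1 to 1: ∫_{-1}^{1} (1) sin(3*pi*s) ds = (1/(3*pi)) - (1/(3*pi)) = 0.
Directly, an antiderivative of (3) sin(3*pi*s) is -cos(3*pi*s)/pi; evaluating from 1 to 2: ∫_{1}^{2} (3) sin(3*pi*s) ds = (-1/pi) - (1/pi) = -2/pi.
Summing the pieces and multiplying by (1/2) gives b_6 = -4/(3*pi).

-4/(3*pi)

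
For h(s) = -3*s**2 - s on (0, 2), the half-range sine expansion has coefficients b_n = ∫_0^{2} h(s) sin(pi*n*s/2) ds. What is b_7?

-4/pi + 96/(343*pi**3)

b_7 = ∫_0^{2} (-3*s**2 - s) sin(7*pi*s/2) ds.
Integrating by parts twice (tabular method), an antiderivative of (-3*s**2 - s) sin(7*pi*s/2) is 6*s**2*cos(7*pi*s/2)/(7*pi) - 24*s*sin(7*pi*s/2)/(49*pi**2) + 2*s*cos(7*pi*s/2)/(7*pi) - 4*sin(7*pi*s/2)/(49*pi**2) - 48*cos(7*pi*s/2)/(343*pi**3); evaluating from 0 to 2: ∫_{0}^{2} (-3*s**2 - s) sin(7*pi*s/2) ds = (-4/pi + 48/(343*pi**3)) - (-48/(343*pi**3)) = -4/pi + 96/(343*pi**3).
Hence b_7 = -4/pi + 96/(343*pi**3).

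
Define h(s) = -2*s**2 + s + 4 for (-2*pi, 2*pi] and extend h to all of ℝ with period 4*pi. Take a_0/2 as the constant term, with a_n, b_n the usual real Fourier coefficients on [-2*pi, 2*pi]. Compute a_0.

8 - 16*pi**2/3

a_0 = (1/(2*pi)) ∫_{-2*pi}^{2*pi} h(s) ds = (1/(2*pi)) · (-32*pi**3/3 + 16*pi) = 8 - 16*pi**2/3.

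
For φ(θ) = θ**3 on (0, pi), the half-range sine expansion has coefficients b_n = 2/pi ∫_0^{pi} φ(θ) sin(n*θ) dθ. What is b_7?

b_7 = 2/pi ∫_0^{pi} (θ**3) sin(7*θ) dθ.
Integrating by parts three times (tabular method), an antiderivative of (θ**3) sin(7*θ) is -θ**3*cos(7*θ)/7 + 3*θ**2*sin(7*θ)/49 + 6*θ*cos(7*θ)/343 - 6*sin(7*θ)/2401; evaluating from 0 to pi: ∫_{0}^{pi} (θ**3) sin(7*θ) dθ = (pi*(-6 + 49*pi**2)/343) - (0) = pi*(-6 + 49*pi**2)/343.
Hence b_7 = (2/pi)·(pi*(-6 + 49*pi**2)/343) = -12/343 + 2*pi**2/7.

-12/343 + 2*pi**2/7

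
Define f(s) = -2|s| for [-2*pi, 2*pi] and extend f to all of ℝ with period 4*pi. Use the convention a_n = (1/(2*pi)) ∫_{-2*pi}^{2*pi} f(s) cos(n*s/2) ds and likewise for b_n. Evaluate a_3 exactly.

a_3 = (1/(2*pi)) ∫_{-2*pi}^{2*pi} f(s) cos(3*s/2) ds.
f is even and cos(3*s/2) is even, so the integrand is even and a_3 = 1/pi ∫_0^{2*pi} f(s) cos(3*s/2) ds.
Integrating by parts (boundary term plus one more integral), an antiderivative of (-2*s) cos(3*s/2) is -4*s*sin(3*s/2)/3 - 8*cos(3*s/2)/9; evaluating from 0 to 2*pi: ∫_{0}^{2*pi} (-2*s) cos(3*s/2) ds = (8/9) - (-8/9) = 16/9.
Hence a_3 = (1/pi)·(16/9) = 16/(9*pi).

16/(9*pi)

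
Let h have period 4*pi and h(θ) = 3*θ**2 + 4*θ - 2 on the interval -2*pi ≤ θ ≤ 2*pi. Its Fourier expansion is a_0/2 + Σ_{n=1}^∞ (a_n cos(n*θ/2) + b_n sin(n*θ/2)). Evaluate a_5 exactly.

-48/25

a_5 = (1/(2*pi)) ∫_{-2*pi}^{2*pi} h(θ) cos(5*θ/2) dθ.
Integrating by parts twice (tabular method), an antiderivative of (3*θ**2 + 4*θ - 2) cos(5*θ/2) is 6*θ**2*sin(5*θ/2)/5 + 8*θ*sin(5*θ/2)/5 + 24*θ*cos(5*θ/2)/25 - 148*sin(5*θ/2)/125 + 16*cos(5*θ/2)/25; evaluating from -2*pi to 2*pi: ∫_{-2*pi}^{2*pi} (3*θ**2 + 4*θ - 2) cos(5*θ/2) dθ = (-48*pi/25 - 16/25) - (-16/25 + 48*pi/25) = -96*pi/25.
Hence a_5 = (1/(2*pi))·(-96*pi/25) = -48/25.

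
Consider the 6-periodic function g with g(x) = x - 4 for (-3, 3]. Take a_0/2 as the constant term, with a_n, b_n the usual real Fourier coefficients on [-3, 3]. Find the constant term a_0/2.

-4

a_0 = 1/3 ∫_{-3}^{3} g(x) dx = 1/3 · (-24) = -8.
So the constant term a_0/2 = -4.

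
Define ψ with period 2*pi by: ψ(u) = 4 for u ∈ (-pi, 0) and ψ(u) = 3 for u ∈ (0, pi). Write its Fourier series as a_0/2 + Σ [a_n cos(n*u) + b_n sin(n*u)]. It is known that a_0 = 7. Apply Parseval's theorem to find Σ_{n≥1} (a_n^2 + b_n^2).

Parseval: a_0^2/2 + Σ_{n≥1} (a_n^2+b_n^2) = 1/pi ∫_{-pi}^{pi} ψ(u)^2 du = 25.
Subtract a_0^2/2 = 49/2: Σ (a_n^2+b_n^2) = 1/2.

1/2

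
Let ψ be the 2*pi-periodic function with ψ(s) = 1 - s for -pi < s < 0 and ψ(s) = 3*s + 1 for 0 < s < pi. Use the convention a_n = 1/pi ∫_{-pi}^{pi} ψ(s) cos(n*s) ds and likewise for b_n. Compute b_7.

b_7 = 1/pi ∫_{-pi}^{pi} ψ(s) sin(7*s) ds.
Split the integral at the breakpoints.
Integrating by parts (boundary term plus one more integral), an antiderivative of (1 - s) sin(7*s) is s*cos(7*s)/7 - sin(7*s)/49 - cos(7*s)/7; evaluating from -pi to 0: ∫_{-pi}^{0} (1 - s) sin(7*s) ds = (-1/7) - (1/7 + pi/7) = -pi/7 - 2/7.
Integrating by parts (boundary term plus one more integral), an antiderivative of (3*s + 1) sin(7*s) is -3*s*cos(7*s)/7 + 3*sin(7*s)/49 - cos(7*s)/7; evaluating from 0 to pi: ∫_{0}^{pi} (3*s + 1) sin(7*s) ds = (1/7 + 3*pi/7) - (-1/7) = 2/7 + 3*pi/7.
Summing the pieces and multiplying by (1/pi) gives b_7 = 2/7.

2/7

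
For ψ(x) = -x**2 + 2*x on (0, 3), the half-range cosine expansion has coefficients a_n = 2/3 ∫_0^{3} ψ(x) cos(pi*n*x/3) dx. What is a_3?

a_3 = 2/3 ∫_0^{3} (-x**2 + 2*x) cos(pi*x) dx.
Integrating by parts twice (tabular method), an antiderivative of (-x**2 + 2*x) cos(pi*x) is -x**2*sin(pi*x)/pi + 2*x*sin(pi*x)/pi - 2*x*cos(pi*x)/pi**2 + 2*sin(pi*x)/pi**3 + 2*cos(pi*x)/pi**2; evaluating from 0 to 3: ∫_{0}^{3} (-x**2 + 2*x) cos(pi*x) dx = (4/pi**2) - (2/pi**2) = 2/pi**2.
Hence a_3 = (2/3)·(2/pi**2) = 4/(3*pi**2).

4/(3*pi**2)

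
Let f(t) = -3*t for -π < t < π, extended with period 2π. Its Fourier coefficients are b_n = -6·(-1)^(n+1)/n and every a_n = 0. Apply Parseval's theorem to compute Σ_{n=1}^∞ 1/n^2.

Parseval: Σ b_n^2 = (1/π) ∫_{-π}^{π} f(t)^2 dt = 6*pi**2.
Σ b_n^2 = Σ 36/n^2, so Σ 1/n^2 = (6*pi**2)/36 = pi**2/6.

pi**2/6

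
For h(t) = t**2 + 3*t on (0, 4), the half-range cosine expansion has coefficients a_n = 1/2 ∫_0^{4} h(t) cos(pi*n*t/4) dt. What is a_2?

a_2 = 1/2 ∫_0^{4} (t**2 + 3*t) cos(pi*t/2) dt.
Integrating by parts twice (tabular method), an antiderivative of (t**2 + 3*t) cos(pi*t/2) is 2*t**2*sin(pi*t/2)/pi + 6*t*sin(pi*t/2)/pi + 8*t*cos(pi*t/2)/pi**2 - 16*sin(pi*t/2)/pi**3 + 12*cos(pi*t/2)/pi**2; evaluating from 0 to 4: ∫_{0}^{4} (t**2 + 3*t) cos(pi*t/2) dt = (44/pi**2) - (12/pi**2) = 32/pi**2.
Hence a_2 = (1/2)·(32/pi**2) = 16/pi**2.

16/pi**2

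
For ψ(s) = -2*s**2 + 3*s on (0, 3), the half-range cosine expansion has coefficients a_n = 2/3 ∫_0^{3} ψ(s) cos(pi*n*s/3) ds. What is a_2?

-18/pi**2

a_2 = 2/3 ∫_0^{3} (-2*s**2 + 3*s) cos(2*pi*s/3) ds.
Integrating by parts twice (tabular method), an antiderivative of (-2*s**2 + 3*s) cos(2*pi*s/3) is -3*s**2*sin(2*pi*s/3)/pi + 9*s*sin(2*pi*s/3)/(2*pi) - 9*s*cos(2*pi*s/3)/pi**2 + 27*sin(2*pi*s/3)/(2*pi**3) + 27*cos(2*pi*s/3)/(4*pi**2); evaluating from 0 to 3: ∫_{0}^{3} (-2*s**2 + 3*s) cos(2*pi*s/3) ds = (-81/(4*pi**2)) - (27/(4*pi**2)) = -27/pi**2.
Hence a_2 = (2/3)·(-27/pi**2) = -18/pi**2.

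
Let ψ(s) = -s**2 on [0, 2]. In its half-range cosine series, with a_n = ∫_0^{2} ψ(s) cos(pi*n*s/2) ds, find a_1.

16/pi**2

a_1 = ∫_0^{2} (-s**2) cos(pi*s/2) ds.
Integrating by parts twice (tabular method), an antiderivative of (-s**2) cos(pi*s/2) is -2*s**2*sin(pi*s/2)/pi - 8*s*cos(pi*s/2)/pi**2 + 16*sin(pi*s/2)/pi**3; evaluating from 0 to 2: ∫_{0}^{2} (-s**2) cos(pi*s/2) ds = (16/pi**2) - (0) = 16/pi**2.
Hence a_1 = 16/pi**2.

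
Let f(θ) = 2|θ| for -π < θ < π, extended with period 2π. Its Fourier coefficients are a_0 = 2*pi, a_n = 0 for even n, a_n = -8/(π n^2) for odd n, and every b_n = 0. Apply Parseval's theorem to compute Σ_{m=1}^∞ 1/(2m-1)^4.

pi**4/96

Parseval: a_0^2/2 + Σ a_n^2 = (1/π) ∫_{-π}^{π} f(θ)^2 dθ = 8*pi**2/3.
Subtract a_0^2/2 = 2*pi**2: Σ a_n^2 = 2*pi**2/3.
Only odd n contribute, with a_n^2 = 64/(π^2 n^4), so Σ_{m≥1} 1/(2m-1)^4 = π^2·(2*pi**2/3)/64 = pi**4/96.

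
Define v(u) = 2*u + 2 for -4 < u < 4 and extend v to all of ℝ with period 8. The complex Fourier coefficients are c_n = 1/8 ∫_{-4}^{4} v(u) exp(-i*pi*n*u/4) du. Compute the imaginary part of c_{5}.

Since v is real-valued, Im(c_{5}) = -1/8 ∫_{-4}^{4} v(u) sin(5*pi*u/4) du = -b_{5}/2.
Integrating by parts (boundary term plus one more integral), an antiderivative of (2*u + 2) sin(5*pi*u/4) is -8*u*cos(5*pi*u/4)/(5*pi) + 32*sin(5*pi*u/4)/(25*pi**2) - 8*cos(5*pi*u/4)/(5*pi); evaluating from -4 to 4: ∫_{-4}^{4} (2*u + 2) sin(5*pi*u/4) du = (8/pi) - (-24/(5*pi)) = 64/(5*pi).
Hence Im(c_{5}) = (-1/8)·(64/(5*pi)) = -8/(5*pi).

-8/(5*pi)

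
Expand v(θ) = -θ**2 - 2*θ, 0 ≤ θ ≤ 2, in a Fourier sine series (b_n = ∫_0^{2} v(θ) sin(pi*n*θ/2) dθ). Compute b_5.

16*(2 - 25*pi**2)/(125*pi**3)

b_5 = ∫_0^{2} (-θ**2 - 2*θ) sin(5*pi*θ/2) dθ.
Integrating by parts twice (tabular method), an antiderivative of (-θ**2 - 2*θ) sin(5*pi*θ/2) is 2*θ**2*cos(5*pi*θ/2)/(5*pi) - 8*θ*sin(5*pi*θ/2)/(25*pi**2) + 4*θ*cos(5*pi*θ/2)/(5*pi) - 8*sin(5*pi*θ/2)/(25*pi**2) - 16*cos(5*pi*θ/2)/(125*pi**3); evaluating from 0 to 2: ∫_{0}^{2} (-θ**2 - 2*θ) sin(5*pi*θ/2) dθ = (16*(1 - 25*pi**2)/(125*pi**3)) - (-16/(125*pi**3)) = 16*(2 - 25*pi**2)/(125*pi**3).
Hence b_5 = 16*(2 - 25*pi**2)/(125*pi**3).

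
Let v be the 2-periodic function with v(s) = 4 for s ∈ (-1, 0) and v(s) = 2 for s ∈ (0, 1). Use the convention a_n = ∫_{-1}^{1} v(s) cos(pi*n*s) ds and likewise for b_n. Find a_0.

a_0 = ∫_{-1}^{1} v(s) ds = 6.

6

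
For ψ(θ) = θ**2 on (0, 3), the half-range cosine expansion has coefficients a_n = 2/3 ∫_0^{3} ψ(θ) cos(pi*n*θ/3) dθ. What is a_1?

-36/pi**2

a_1 = 2/3 ∫_0^{3} (θ**2) cos(pi*θ/3) dθ.
Integrating by parts twice (tabular method), an antiderivative of (θ**2) cos(pi*θ/3) is 3*θ**2*sin(pi*θ/3)/pi + 18*θ*cos(pi*θ/3)/pi**2 - 54*sin(pi*θ/3)/pi**3; evaluating from 0 to 3: ∫_{0}^{3} (θ**2) cos(pi*θ/3) dθ = (-54/pi**2) - (0) = -54/pi**2.
Hence a_1 = (2/3)·(-54/pi**2) = -36/pi**2.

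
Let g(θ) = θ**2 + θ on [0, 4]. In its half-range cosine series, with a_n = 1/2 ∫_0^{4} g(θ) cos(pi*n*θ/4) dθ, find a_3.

a_3 = 1/2 ∫_0^{4} (θ**2 + θ) cos(3*pi*θ/4) dθ.
Integrating by parts twice (tabular method), an antiderivative of (θ**2 + θ) cos(3*pi*θ/4) is 4*θ**2*sin(3*pi*θ/4)/(3*pi) + 4*θ*sin(3*pi*θ/4)/(3*pi) + 32*θ*cos(3*pi*θ/4)/(9*pi**2) - 128*sin(3*pi*θ/4)/(27*pi**3) + 16*cos(3*pi*θ/4)/(9*pi**2); evaluating from 0 to 4: ∫_{0}^{4} (θ**2 + θ) cos(3*pi*θ/4) dθ = (-16/pi**2) - (16/(9*pi**2)) = -160/(9*pi**2).
Hence a_3 = (1/2)·(-160/(9*pi**2)) = -80/(9*pi**2).

-80/(9*pi**2)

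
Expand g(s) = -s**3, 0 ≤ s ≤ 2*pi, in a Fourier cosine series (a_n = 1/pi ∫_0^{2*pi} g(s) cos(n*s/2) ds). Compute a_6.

-4*pi/3

a_6 = 1/pi ∫_0^{2*pi} (-s**3) cos(3*s) ds.
Integrating by parts three times (tabular method), an antiderivative of (-s**3) cos(3*s) is -s**3*sin(3*s)/3 - s**2*cos(3*s)/3 + 2*s*sin(3*s)/9 + 2*cos(3*s)/27; evaluating from 0 to 2*pi: ∫_{0}^{2*pi} (-s**3) cos(3*s) ds = (2/27 - 4*pi**2/3) - (2/27) = -4*pi**2/3.
Hence a_6 = (1/pi)·(-4*pi**2/3) = -4*pi/3.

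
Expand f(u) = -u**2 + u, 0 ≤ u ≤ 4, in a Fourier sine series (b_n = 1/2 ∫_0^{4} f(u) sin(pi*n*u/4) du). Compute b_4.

6/pi

b_4 = 1/2 ∫_0^{4} (-u**2 + u) sin(pi*u) du.
Integrating by parts twice (tabular method), an antiderivative of (-u**2 + u) sin(pi*u) is u**2*cos(pi*u)/pi - 2*u*sin(pi*u)/pi**2 - u*cos(pi*u)/pi + sin(pi*u)/pi**2 - 2*cos(pi*u)/pi**3; evaluating from 0 to 4: ∫_{0}^{4} (-u**2 + u) sin(pi*u) du = (-2/pi**3 + 12/pi) - (-2/pi**3) = 12/pi.
Hence b_4 = (1/2)·(12/pi) = 6/pi.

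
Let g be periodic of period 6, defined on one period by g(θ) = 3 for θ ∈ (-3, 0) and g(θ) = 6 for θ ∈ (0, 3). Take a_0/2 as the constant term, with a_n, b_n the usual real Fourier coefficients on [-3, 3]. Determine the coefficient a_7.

0

a_7 = 1/3 ∫_{-3}^{3} g(θ) cos(7*pi*θ/3) dθ.
Split the integral at the breakpoints.
Directly, an antiderivative of (3) cos(7*pi*θ/3) is 9*sin(7*pi*θ/3)/(7*pi); evaluating from -3 to 0: ∫_{-3}^{0} (3) cos(7*pi*θ/3) dθ = (0) - (0) = 0.
Directly, an antiderivative of (6) cos(7*pi*θ/3) is 18*sin(7*pi*θ/3)/(7*pi); evaluating from 0 to 3: ∫_{0}^{3} (6) cos(7*pi*θ/3) dθ = (0) - (0) = 0.
Summing the pieces and multiplying by (1/3) gives a_7 = 0.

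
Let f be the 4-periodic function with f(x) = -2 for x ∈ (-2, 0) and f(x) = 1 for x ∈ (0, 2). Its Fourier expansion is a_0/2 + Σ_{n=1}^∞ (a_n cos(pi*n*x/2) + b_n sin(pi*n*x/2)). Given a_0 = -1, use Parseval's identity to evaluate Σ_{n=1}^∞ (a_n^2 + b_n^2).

Parseval: a_0^2/2 + Σ_{n≥1} (a_n^2+b_n^2) = 1/2 ∫_{-2}^{2} f(x)^2 dx = 5.
Subtract a_0^2/2 = 1/2: Σ (a_n^2+b_n^2) = 9/2.

9/2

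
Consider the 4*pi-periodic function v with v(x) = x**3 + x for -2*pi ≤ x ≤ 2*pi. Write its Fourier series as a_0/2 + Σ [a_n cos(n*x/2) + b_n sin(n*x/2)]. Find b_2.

10 - 8*pi**2

b_2 = (1/(2*pi)) ∫_{-2*pi}^{2*pi} v(x) sin(x) dx.
v is odd and sin(x) is odd, so the integrand is even and b_2 = 1/pi ∫_0^{2*pi} v(x) sin(x) dx.
Integrating by parts three times (tabular method), an antiderivative of (x**3 + x) sin(x) is -x**3*cos(x) + 3*x**2*sin(x) + 5*x*cos(x) - 5*sin(x); evaluating from 0 to 2*pi: ∫_{0}^{2*pi} (x**3 + x) sin(x) dx = (-8*pi**3 + 10*pi) - (0) = -8*pi**3 + 10*pi.
Hence b_2 = (1/pi)·(-8*pi**3 + 10*pi) = 10 - 8*pi**2.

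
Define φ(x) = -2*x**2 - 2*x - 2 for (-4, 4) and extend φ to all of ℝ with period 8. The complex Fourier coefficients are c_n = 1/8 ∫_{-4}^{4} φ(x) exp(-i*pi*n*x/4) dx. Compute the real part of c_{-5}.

64/(25*pi**2)

Since φ is real-valued, Re(c_{-5}) = 1/8 ∫_{-4}^{4} φ(x) cos(-5*pi*x/4) dx = a_{5}/2.
Integrating by parts twice (tabular method), an antiderivative of (-2*x**2 - 2*x - 2) cos(-5*pi*x/4) is -8*x**2*sin(5*pi*x/4)/(5*pi) - 8*x*sin(5*pi*x/4)/(5*pi) - 64*x*cos(5*pi*x/4)/(25*pi**2) - 8*sin(5*pi*x/4)/(5*pi) + 256*sin(5*pi*x/4)/(125*pi**3) - 32*cos(5*pi*x/4)/(25*pi**2); evaluating from -4 to 4: ∫_{-4}^{4} (-2*x**2 - 2*x - 2) cos(-5*pi*x/4) dx = (288/(25*pi**2)) - (-224/(25*pi**2)) = 512/(25*pi**2).
Hence Re(c_{-5}) = (1/8)·(512/(25*pi**2)) = 64/(25*pi**2).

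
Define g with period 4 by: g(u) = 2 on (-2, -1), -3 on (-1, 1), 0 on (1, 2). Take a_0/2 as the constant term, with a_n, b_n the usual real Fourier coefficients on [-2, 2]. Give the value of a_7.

8/(7*pi)

a_7 = 1/2 ∫_{-2}^{2} g(u) cos(7*pi*u/2) du.
Split the integral at the breakpoints.
Directly, an antiderivative of (2) cos(7*pi*u/2) is 4*sin(7*pi*u/2)/(7*pi); evaluating from -2 to -1: ∫_{-2}^{-1} (2) cos(7*pi*u/2) du = (4/(7*pi)) - (0) = 4/(7*pi).
Directly, an antiderivative of (-3) cos(7*pi*u/2) is -6*sin(7*pi*u/2)/(7*pi); evaluating from -1 to 1: ∫_{-1}^{1} (-3) cos(7*pi*u/2) du = (6/(7*pi)) - (-6/(7*pi)) = 12/(7*pi).
∫_{1}^{2} (0) cos(7*pi*u/2) du = 0.
Summing the pieces and multiplying by (1/2) gives a_7 = 8/(7*pi).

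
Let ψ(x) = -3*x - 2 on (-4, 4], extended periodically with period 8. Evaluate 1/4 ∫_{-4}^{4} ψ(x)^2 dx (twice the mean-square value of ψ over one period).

1/4 ∫_{-4}^{4} ψ(x)^2 dx = 1/4 · (416) = 104.

104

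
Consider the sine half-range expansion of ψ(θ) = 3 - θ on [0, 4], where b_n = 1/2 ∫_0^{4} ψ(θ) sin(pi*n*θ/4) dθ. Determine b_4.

b_4 = 1/2 ∫_0^{4} (3 - θ) sin(pi*θ) dθ.
Integrating by parts (boundary term plus one more integral), an antiderivative of (3 - θ) sin(pi*θ) is θ*cos(pi*θ)/pi - sin(pi*θ)/pi**2 - 3*cos(pi*θ)/pi; evaluating from 0 to 4: ∫_{0}^{4} (3 - θ) sin(pi*θ) dθ = (1/pi) - (-3/pi) = 4/pi.
Hence b_4 = (1/2)·(4/pi) = 2/pi.

2/pi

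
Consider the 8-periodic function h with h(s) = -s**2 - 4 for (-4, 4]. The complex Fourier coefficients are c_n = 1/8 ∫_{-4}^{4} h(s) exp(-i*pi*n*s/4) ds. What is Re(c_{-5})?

Since h is real-valued, Re(c_{-5}) = 1/8 ∫_{-4}^{4} h(s) cos(-5*pi*s/4) ds = a_{5}/2.
h is even and cos(-5*pi*s/4) is even, so the integrand is even: ∫_{-4}^{4} h(s) cos(-5*pi*s/4) ds = 2∫_0^{4} h(s) cos(-5*pi*s/4) ds.
Integrating by parts twice (tabular method), an antiderivative of (-s**2 - 4) cos(-5*pi*s/4) is -4*s**2*sin(5*pi*s/4)/(5*pi) - 32*s*cos(5*pi*s/4)/(25*pi**2) - 16*sin(5*pi*s/4)/(5*pi) + 128*sin(5*pi*s/4)/(125*pi**3); evaluating from 0 to 4: ∫_{0}^{4} (-s**2 - 4) cos(-5*pi*s/4) ds = (128/(25*pi**2)) - (0) = 128/(25*pi**2).
So ∫_{-4}^{4} h(s) cos(-5*pi*s/4) ds = 256/(25*pi**2).
Hence Re(c_{-5}) = (1/8)·(256/(25*pi**2)) = 32/(25*pi**2).

32/(25*pi**2)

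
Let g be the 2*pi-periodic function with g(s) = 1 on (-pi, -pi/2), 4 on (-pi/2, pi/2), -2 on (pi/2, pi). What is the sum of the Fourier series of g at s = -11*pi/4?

1

s = -11*pi/4 differs from s = -3*pi/4 by -1 full period(s), and the series is 2*pi-periodic.
g is continuous at s = -3*pi/4 with value 1, so the series converges to 1 there.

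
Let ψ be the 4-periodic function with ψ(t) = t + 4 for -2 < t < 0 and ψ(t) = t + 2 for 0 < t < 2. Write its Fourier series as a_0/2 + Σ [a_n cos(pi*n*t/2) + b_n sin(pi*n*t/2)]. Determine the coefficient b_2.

b_2 = 1/2 ∫_{-2}^{2} ψ(t) sin(pi*t) dt.
Split the integral at the breakpoints.
Integrating by parts (boundary term plus one more integral), an antiderivative of (t + 4) sin(pi*t) is -t*cos(pi*t)/pi + sin(pi*t)/pi**2 - 4*cos(pi*t)/pi; evaluating from -2 to 0: ∫_{-2}^{0} (t + 4) sin(pi*t) dt = (-4/pi) - (-2/pi) = -2/pi.
Integrating by parts (boundary term plus one more integral), an antiderivative of (t + 2) sin(pi*t) is -t*cos(pi*t)/pi + sin(pi*t)/pi**2 - 2*cos(pi*t)/pi; evaluating from 0 to 2: ∫_{0}^{2} (t + 2) sin(pi*t) dt = (-4/pi) - (-2/pi) = -2/pi.
Summing the pieces and multiplying by (1/2) gives b_2 = -2/pi.

-2/pi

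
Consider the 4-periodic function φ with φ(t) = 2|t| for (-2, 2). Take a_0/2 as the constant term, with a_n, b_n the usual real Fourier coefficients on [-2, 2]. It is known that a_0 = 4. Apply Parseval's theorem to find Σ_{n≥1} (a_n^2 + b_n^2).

8/3

Parseval: a_0^2/2 + Σ_{n≥1} (a_n^2+b_n^2) = 1/2 ∫_{-2}^{2} φ(t)^2 dt = 32/3.
Subtract a_0^2/2 = 8: Σ (a_n^2+b_n^2) = 8/3.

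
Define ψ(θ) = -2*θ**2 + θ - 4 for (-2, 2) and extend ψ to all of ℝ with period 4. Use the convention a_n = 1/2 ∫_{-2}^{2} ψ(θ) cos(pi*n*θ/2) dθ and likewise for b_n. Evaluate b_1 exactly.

b_1 = 1/2 ∫_{-2}^{2} ψ(θ) sin(pi*θ/2) dθ.
Integrating by parts twice (tabular method), an antiderivative of (-2*θ**2 + θ - 4) sin(pi*θ/2) is 4*θ**2*cos(pi*θ/2)/pi - 16*θ*sin(pi*θ/2)/pi**2 - 2*θ*cos(pi*θ/2)/pi + 4*sin(pi*θ/2)/pi**2 - 32*cos(pi*θ/2)/pi**3 + 8*cos(pi*θ/2)/pi; evaluating from -2 to 2: ∫_{-2}^{2} (-2*θ**2 + θ - 4) sin(pi*θ/2) dθ = (-20/pi + 32/pi**3) - (-28/pi + 32/pi**3) = 8/pi.
Hence b_1 = (1/2)·(8/pi) = 4/pi.

4/pi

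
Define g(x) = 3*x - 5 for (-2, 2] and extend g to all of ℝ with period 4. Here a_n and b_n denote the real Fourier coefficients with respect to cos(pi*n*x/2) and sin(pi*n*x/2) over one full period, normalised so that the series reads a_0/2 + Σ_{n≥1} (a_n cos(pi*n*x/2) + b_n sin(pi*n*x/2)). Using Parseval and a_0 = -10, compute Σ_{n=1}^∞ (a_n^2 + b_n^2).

24

Parseval: a_0^2/2 + Σ_{n≥1} (a_n^2+b_n^2) = 1/2 ∫_{-2}^{2} g(x)^2 dx = 74.
Subtract a_0^2/2 = 50: Σ (a_n^2+b_n^2) = 24.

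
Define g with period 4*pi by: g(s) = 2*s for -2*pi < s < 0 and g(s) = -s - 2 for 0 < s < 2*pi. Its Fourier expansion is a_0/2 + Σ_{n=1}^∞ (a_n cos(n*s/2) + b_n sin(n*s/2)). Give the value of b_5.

b_5 = (1/(2*pi)) ∫_{-2*pi}^{2*pi} g(s) sin(5*s/2) ds.
Split the integral at the breakpoints.
Integrating by parts (boundary term plus one more integral), an antiderivative of (2*s) sin(5*s/2) is -4*s*cos(5*s/2)/5 + 8*sin(5*s/2)/25; evaluating from -2*pi to 0: ∫_{-2*pi}^{0} (2*s) sin(5*s/2) ds = (0) - (-8*pi/5) = 8*pi/5.
Integrating by parts (boundary term plus one more integral), an antiderivative of (-s - 2) sin(5*s/2) is 2*s*cos(5*s/2)/5 - 4*sin(5*s/2)/25 + 4*cos(5*s/2)/5; evaluating from 0 to 2*pi: ∫_{0}^{2*pi} (-s - 2) sin(5*s/2) ds = (-4*pi/5 - 4/5) - (4/5) = -4*pi/5 - 8/5.
Summing the pieces and multiplying by (1/(2*pi)) gives b_5 = 2*(-2 + pi)/(5*pi).

2*(-2 + pi)/(5*pi)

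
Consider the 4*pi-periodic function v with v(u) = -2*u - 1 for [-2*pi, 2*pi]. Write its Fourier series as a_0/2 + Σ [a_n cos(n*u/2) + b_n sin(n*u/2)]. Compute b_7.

b_7 = (1/(2*pi)) ∫_{-2*pi}^{2*pi} v(u) sin(7*u/2) du.
Integrating by parts (boundary term plus one more integral), an antiderivative of (-2*u - 1) sin(7*u/2) is 4*u*cos(7*u/2)/7 - 8*sin(7*u/2)/49 + 2*cos(7*u/2)/7; evaluating from -2*pi to 2*pi: ∫_{-2*pi}^{2*pi} (-2*u - 1) sin(7*u/2) du = (-8*pi/7 - 2/7) - (-2/7 + 8*pi/7) = -16*pi/7.
Hence b_7 = (1/(2*pi))·(-16*pi/7) = -8/7.

-8/7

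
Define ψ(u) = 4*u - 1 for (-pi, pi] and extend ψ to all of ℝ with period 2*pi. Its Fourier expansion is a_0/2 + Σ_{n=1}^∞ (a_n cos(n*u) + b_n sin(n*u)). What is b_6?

b_6 = 1/pi ∫_{-pi}^{pi} ψ(u) sin(6*u) du.
Integrating by parts (boundary term plus one more integral), an antiderivative of (4*u - 1) sin(6*u) is -2*u*cos(6*u)/3 + sin(6*u)/9 + cos(6*u)/6; evaluating from -pi to pi: ∫_{-pi}^{pi} (4*u - 1) sin(6*u) du = (1/6 - 2*pi/3) - (1/6 + 2*pi/3) = -4*pi/3.
Hence b_6 = (1/pi)·(-4*pi/3) = -4/3.

-4/3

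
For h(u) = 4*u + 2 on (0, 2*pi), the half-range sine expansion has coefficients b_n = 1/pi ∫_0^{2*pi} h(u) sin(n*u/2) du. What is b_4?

-4

b_4 = 1/pi ∫_0^{2*pi} (4*u + 2) sin(2*u) du.
Integrating by parts (boundary term plus one more integral), an antiderivative of (4*u + 2) sin(2*u) is -2*u*cos(2*u) + sin(2*u) - cos(2*u); evaluating from 0 to 2*pi: ∫_{0}^{2*pi} (4*u + 2) sin(2*u) du = (-4*pi - 1) - (-1) = -4*pi.
Hence b_4 = (1/pi)·(-4*pi) = -4.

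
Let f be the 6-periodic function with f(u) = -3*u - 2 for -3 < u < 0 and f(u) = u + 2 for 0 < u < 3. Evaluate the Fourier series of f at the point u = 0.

At u = 0 the one-sided limits are f(0^-) = -2 and f(0^+) = 2.
By Dirichlet's theorem the series converges to their average, [(-2) + (2)]/2 = 0.

0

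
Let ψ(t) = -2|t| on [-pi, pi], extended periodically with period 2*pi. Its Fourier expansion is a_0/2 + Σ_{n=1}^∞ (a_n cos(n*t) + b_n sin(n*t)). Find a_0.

-2*pi

a_0 = 1/pi ∫_{-pi}^{pi} ψ(t) dt = 1/pi · (-2*pi**2) = -2*pi.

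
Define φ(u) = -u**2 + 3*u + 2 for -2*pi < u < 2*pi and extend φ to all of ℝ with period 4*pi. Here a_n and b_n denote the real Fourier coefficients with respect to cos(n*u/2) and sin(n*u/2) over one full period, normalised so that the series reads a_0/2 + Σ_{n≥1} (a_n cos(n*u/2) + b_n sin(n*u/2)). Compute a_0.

4 - 8*pi**2/3

a_0 = (1/(2*pi)) ∫_{-2*pi}^{2*pi} φ(u) du = (1/(2*pi)) · (-16*pi**3/3 + 8*pi) = 4 - 8*pi**2/3.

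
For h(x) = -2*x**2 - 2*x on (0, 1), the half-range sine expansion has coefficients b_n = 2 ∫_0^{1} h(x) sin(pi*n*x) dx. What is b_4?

2/pi

b_4 = 2 ∫_0^{1} (-2*x**2 - 2*x) sin(4*pi*x) dx.
Integrating by parts twice (tabular method), an antiderivative of (-2*x**2 - 2*x) sin(4*pi*x) is x**2*cos(4*pi*x)/(2*pi) - x*sin(4*pi*x)/(4*pi**2) + x*cos(4*pi*x)/(2*pi) - sin(4*pi*x)/(8*pi**2) - cos(4*pi*x)/(16*pi**3); evaluating from 0 to 1: ∫_{0}^{1} (-2*x**2 - 2*x) sin(4*pi*x) dx = ((-1/16 + pi**2)/pi**3) - (-1/(16*pi**3)) = 1/pi.
Hence b_4 = 2·(1/pi) = 2/pi.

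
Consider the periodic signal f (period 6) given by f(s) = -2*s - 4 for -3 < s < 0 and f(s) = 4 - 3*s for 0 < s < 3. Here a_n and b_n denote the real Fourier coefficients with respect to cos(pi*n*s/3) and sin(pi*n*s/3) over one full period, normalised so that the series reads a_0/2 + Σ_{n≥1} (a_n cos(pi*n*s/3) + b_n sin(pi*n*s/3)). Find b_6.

5/(2*pi)

b_6 = 1/3 ∫_{-3}^{3} f(s) sin(2*pi*s) ds.
Split the integral at the breakpoints.
Integrating by parts (boundary term plus one more integral), an antiderivative of (-2*s - 4) sin(2*pi*s) is s*cos(2*pi*s)/pi - sin(2*pi*s)/(2*pi**2) + 2*cos(2*pi*s)/pi; evaluating from -3 to 0: ∫_{-3}^{0} (-2*s - 4) sin(2*pi*s) ds = (2/pi) - (-1/pi) = 3/pi.
Integrating by parts (boundary term plus one more integral), an antiderivative of (4 - 3*s) sin(2*pi*s) is 3*s*cos(2*pi*s)/(2*pi) - 3*sin(2*pi*s)/(4*pi**2) - 2*cos(2*pi*s)/pi; evaluating from 0 to 3: ∫_{0}^{3} (4 - 3*s) sin(2*pi*s) ds = (5/(2*pi)) - (-2/pi) = 9/(2*pi).
Summing the pieces and multiplying by (1/3) gives b_6 = 5/(2*pi).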